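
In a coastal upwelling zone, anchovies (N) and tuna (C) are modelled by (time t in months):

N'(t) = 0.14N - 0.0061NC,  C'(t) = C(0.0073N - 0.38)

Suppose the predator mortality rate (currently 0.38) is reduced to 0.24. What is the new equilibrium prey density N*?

N* ≈ 32.9

At the interior fixed point, setting dC/dt = 0 with C > 0 fixes N* = (predator death rate)/(NC coefficient) — independent of the other coefficients.
With the change, N* = 0.24/0.0073 = 32.9; it falls from 52.1.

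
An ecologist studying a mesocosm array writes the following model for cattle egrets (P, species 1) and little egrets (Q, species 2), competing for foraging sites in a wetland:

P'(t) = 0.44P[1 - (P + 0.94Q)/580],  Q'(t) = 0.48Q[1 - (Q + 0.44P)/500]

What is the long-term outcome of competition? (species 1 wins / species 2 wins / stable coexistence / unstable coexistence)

stable coexistence

Compare the nullcline intercepts: K1/α12 = 580/0.94 = 617 > K2 = 500; K2/α21 = 500/0.44 = 1140 > K1 = 580.
Since both inequalities hold, each species can invade when rare, so the interior equilibrium is stable.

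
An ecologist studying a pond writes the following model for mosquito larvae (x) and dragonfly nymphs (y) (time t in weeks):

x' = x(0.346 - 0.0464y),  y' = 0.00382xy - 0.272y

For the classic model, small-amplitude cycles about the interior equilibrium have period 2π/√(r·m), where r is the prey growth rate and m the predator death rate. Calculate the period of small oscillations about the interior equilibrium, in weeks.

Here r = 0.346 and m = 0.272, so r·m = 0.0941.
ω = √0.0941 = 0.307 per week, hence T = 2π/ω ≈ 20.5 weeks.

T ≈ 20.5 weeks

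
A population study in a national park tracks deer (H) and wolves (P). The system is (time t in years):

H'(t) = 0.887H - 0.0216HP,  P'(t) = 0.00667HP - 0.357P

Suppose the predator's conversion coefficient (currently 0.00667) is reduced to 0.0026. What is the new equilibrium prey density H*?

At the interior fixed point, setting dP/dt = 0 with P > 0 fixes H* = (predator death rate)/(HP coefficient) — independent of the other coefficients.
With the change, H* = 0.357/0.0026 = 137; it rises from 53.5.

H* ≈ 137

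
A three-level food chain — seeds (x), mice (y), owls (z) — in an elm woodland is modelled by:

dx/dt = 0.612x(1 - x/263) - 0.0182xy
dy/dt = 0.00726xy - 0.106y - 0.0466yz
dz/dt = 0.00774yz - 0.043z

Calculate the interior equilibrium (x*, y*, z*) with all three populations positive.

From dz/dt = 0: 0.00774y* = 0.043, so y* = 5.56.
From dx/dt = 0: 0.612(1 - x*/263) = 0.0182·5.56, giving x* = 263·(1 - 0.165) = 220.
From dy/dt = 0: 0.00726·220 - 0.106 = 0.0466z*, so z* = 1.49/0.0466 = 31.9.

x* ≈ 220, y* ≈ 5.56, z* ≈ 31.9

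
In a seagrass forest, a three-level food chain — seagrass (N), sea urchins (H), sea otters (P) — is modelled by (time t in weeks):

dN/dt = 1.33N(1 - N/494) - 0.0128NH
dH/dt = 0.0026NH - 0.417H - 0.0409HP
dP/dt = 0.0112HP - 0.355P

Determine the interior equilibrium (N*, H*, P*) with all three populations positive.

N* ≈ 343, H* ≈ 31.7, P* ≈ 11.6

From dP/dt = 0: 0.0112H* = 0.355, so H* = 31.7.
From dN/dt = 0: 1.33(1 - N*/494) = 0.0128·31.7, giving N* = 494·(1 - 0.305) = 343.
From dH/dt = 0: 0.0026·343 - 0.417 = 0.0409P*, so P* = 0.476/0.0409 = 11.6.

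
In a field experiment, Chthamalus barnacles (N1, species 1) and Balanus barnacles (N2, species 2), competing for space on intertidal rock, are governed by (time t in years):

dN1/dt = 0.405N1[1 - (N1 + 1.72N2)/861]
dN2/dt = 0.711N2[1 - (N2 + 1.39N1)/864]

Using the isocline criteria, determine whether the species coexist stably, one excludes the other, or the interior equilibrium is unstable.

Compare the nullcline intercepts: K1/α12 = 861/1.72 = 501 < K2 = 864; K2/α21 = 864/1.39 = 622 < K1 = 861.
Since both are reversed, neither can invade when rare; the interior point is a saddle.

unstable coexistence (outcome depends on initial conditions)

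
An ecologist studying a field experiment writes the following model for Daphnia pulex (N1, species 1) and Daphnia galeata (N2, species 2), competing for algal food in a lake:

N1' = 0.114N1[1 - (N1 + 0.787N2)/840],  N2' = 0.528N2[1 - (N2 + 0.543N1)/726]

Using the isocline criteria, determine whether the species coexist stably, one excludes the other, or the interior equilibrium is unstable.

Compare the nullcline intercepts: K1/α12 = 840/0.787 = 1070 > K2 = 726; K2/α21 = 726/0.543 = 1340 > K1 = 840.
Since both inequalities hold, each species can invade when rare, so the interior equilibrium is stable.

stable coexistence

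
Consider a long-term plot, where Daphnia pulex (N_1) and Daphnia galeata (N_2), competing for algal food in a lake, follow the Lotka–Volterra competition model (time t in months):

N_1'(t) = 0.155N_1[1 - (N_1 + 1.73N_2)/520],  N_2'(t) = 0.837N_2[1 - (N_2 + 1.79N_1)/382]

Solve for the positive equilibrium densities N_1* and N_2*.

N_1* ≈ 67.2, N_2* ≈ 262

Setting both brackets to zero gives the nullclines N_1 + 1.73N_2 = 520 and 1.79N_1 + N_2 = 382.
Substituting N_2 = 382 - 1.79N_1 into the first: N_1(1 - 1.73·1.79) = 520 - 1.73·382.
So N_1* = -141/-2.1 = 67.2, and then N_2* = 382 - 1.79·67.2 = 262.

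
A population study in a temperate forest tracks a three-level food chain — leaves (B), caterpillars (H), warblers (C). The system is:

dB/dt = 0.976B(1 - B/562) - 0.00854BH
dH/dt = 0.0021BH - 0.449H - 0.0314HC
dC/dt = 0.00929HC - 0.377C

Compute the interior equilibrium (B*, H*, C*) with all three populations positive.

B* ≈ 362, H* ≈ 40.6, C* ≈ 9.94

From dC/dt = 0: 0.00929H* = 0.377, so H* = 40.6.
From dB/dt = 0: 0.976(1 - B*/562) = 0.00854·40.6, giving B* = 562·(1 - 0.355) = 362.
From dH/dt = 0: 0.0021·362 - 0.449 = 0.0314C*, so C* = 0.312/0.0314 = 9.94.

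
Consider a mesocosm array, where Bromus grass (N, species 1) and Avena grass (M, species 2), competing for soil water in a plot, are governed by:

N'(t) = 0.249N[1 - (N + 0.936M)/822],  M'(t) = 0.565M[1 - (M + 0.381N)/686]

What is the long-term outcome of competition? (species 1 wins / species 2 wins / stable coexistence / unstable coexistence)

stable coexistence

Compare the nullcline intercepts: K1/α12 = 822/0.936 = 878 > K2 = 686; K2/α21 = 686/0.381 = 1800 > K1 = 822.
Since both inequalities hold, each species can invade when rare, so the interior equilibrium is stable.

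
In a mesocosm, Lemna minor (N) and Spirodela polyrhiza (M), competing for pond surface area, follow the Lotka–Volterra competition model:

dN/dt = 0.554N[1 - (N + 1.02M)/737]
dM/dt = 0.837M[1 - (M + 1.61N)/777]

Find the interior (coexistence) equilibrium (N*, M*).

N* ≈ 86.5, M* ≈ 638

Setting both brackets to zero gives the nullclines N + 1.02M = 737 and 1.61N + M = 777.
Substituting M = 777 - 1.61N into the first: N(1 - 1.02·1.61) = 737 - 1.02·777.
So N* = -55.5/-0.642 = 86.5, and then M* = 777 - 1.61·86.5 = 638.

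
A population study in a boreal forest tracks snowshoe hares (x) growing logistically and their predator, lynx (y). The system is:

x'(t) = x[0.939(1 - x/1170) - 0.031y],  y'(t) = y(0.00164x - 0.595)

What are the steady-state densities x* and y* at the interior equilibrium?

From dy/dt = 0 with y > 0: 0.00164x* = 0.595, so x* = 363.
Substitute into dx/dt = 0: 0.939(1 - 363/1170) = 0.031y*.
The bracket is 0.69, giving y* = 0.648/0.031 = 20.9.

x* ≈ 363, y* ≈ 20.9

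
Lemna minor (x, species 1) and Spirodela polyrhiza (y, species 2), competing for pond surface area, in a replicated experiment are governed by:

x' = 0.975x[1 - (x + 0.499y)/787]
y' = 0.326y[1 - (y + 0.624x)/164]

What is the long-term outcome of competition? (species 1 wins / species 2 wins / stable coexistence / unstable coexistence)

species 1 excludes species 2

Compare the nullcline intercepts: K1/α12 = 787/0.499 = 1580 > K2 = 164; K2/α21 = 164/0.624 = 263 < K1 = 787.
Since the inequalities point opposite ways, species 1 can invade but species 2 cannot.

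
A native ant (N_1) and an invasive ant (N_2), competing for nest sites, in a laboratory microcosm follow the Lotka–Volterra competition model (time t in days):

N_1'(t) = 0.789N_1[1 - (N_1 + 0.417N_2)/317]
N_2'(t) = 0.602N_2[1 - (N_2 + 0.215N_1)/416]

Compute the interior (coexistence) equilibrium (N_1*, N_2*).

Setting both brackets to zero gives the nullclines N_1 + 0.417N_2 = 317 and 0.215N_1 + N_2 = 416.
Substituting N_2 = 416 - 0.215N_1 into the first: N_1(1 - 0.417·0.215) = 317 - 0.417·416.
So N_1* = 144/0.91 = 158, and then N_2* = 416 - 0.215·158 = 382.

N_1* ≈ 158, N_2* ≈ 382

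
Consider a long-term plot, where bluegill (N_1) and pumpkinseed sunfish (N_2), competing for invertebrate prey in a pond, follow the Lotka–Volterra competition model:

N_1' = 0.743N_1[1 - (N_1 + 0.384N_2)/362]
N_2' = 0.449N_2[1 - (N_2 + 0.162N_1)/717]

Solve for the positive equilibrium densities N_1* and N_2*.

N_1* ≈ 92.4, N_2* ≈ 702

Setting both brackets to zero gives the nullclines N_1 + 0.384N_2 = 362 and 0.162N_1 + N_2 = 717.
Substituting N_2 = 717 - 0.162N_1 into the first: N_1(1 - 0.384·0.162) = 362 - 0.384·717.
So N_1* = 86.7/0.938 = 92.4, and then N_2* = 717 - 0.162·92.4 = 702.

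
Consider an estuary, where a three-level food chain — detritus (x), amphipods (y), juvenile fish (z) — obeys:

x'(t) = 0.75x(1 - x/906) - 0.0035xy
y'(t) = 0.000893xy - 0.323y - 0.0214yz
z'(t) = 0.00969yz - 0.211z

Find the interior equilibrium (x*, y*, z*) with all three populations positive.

x* ≈ 814, y* ≈ 21.8, z* ≈ 18.9

From dz/dt = 0: 0.00969y* = 0.211, so y* = 21.8.
From dx/dt = 0: 0.75(1 - x*/906) = 0.0035·21.8, giving x* = 906·(1 - 0.102) = 814.
From dy/dt = 0: 0.000893·814 - 0.323 = 0.0214z*, so z* = 0.404/0.0214 = 18.9.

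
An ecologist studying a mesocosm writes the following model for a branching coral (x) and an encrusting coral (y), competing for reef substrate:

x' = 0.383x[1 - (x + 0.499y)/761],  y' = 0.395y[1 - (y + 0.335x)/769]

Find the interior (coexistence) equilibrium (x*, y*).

x* ≈ 453, y* ≈ 617

Setting both brackets to zero gives the nullclines x + 0.499y = 761 and 0.335x + y = 769.
Substituting y = 769 - 0.335x into the first: x(1 - 0.499·0.335) = 761 - 0.499·769.
So x* = 377/0.833 = 453, and then y* = 769 - 0.335·453 = 617.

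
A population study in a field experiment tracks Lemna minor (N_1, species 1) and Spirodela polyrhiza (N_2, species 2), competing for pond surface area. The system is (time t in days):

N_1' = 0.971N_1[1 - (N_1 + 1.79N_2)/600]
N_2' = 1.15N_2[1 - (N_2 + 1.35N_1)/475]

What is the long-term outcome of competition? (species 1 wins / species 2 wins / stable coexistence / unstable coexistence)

Compare the nullcline intercepts: K1/α12 = 600/1.79 = 335 < K2 = 475; K2/α21 = 475/1.35 = 352 < K1 = 600.
Since both are reversed, neither can invade when rare; the interior point is a saddle.

unstable coexistence (outcome depends on initial conditions)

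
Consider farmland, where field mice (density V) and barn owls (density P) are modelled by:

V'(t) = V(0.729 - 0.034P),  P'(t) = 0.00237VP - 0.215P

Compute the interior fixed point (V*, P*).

Set dP/dt = 0 with P > 0: 0.00237V - 0.215 = 0, so V* = 0.215/0.00237 = 90.7.
Set dV/dt = 0 with V > 0: 0.729 - 0.034P = 0, so P* = 0.729/0.034 = 21.4.

V* ≈ 90.7, P* ≈ 21.4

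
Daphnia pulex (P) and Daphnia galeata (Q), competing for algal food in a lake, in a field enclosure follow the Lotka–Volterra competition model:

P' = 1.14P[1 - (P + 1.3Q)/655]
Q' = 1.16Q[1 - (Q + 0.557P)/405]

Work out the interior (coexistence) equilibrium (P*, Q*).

Setting both brackets to zero gives the nullclines P + 1.3Q = 655 and 0.557P + Q = 405.
Substituting Q = 405 - 0.557P into the first: P(1 - 1.3·0.557) = 655 - 1.3·405.
So P* = 128/0.276 = 466, and then Q* = 405 - 0.557·466 = 146.

P* ≈ 466, Q* ≈ 146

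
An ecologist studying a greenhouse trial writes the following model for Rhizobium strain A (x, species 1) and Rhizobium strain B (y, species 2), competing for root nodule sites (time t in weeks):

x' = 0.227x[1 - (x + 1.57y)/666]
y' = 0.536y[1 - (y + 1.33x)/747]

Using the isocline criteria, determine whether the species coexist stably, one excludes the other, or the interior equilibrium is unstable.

unstable coexistence (outcome depends on initial conditions)

Compare the nullcline intercepts: K1/α12 = 666/1.57 = 424 < K2 = 747; K2/α21 = 747/1.33 = 562 < K1 = 666.
Since both are reversed, neither can invade when rare; the interior point is a saddle.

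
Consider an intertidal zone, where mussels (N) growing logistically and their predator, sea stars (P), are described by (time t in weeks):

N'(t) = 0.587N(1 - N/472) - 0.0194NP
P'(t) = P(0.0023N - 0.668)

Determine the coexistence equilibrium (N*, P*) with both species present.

N* ≈ 290, P* ≈ 11.6

From dP/dt = 0 with P > 0: 0.0023N* = 0.668, so N* = 290.
Substitute into dN/dt = 0: 0.587(1 - 290/472) = 0.0194P*.
The bracket is 0.385, giving P* = 0.226/0.0194 = 11.6.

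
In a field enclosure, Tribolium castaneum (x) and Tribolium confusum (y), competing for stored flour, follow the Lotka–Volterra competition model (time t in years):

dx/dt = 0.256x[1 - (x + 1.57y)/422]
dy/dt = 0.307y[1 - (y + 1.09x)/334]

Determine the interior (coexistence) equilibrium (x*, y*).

Setting both brackets to zero gives the nullclines x + 1.57y = 422 and 1.09x + y = 334.
Substituting y = 334 - 1.09x into the first: x(1 - 1.57·1.09) = 422 - 1.57·334.
So x* = -102/-0.711 = 144, and then y* = 334 - 1.09·144 = 177.

x* ≈ 144, y* ≈ 177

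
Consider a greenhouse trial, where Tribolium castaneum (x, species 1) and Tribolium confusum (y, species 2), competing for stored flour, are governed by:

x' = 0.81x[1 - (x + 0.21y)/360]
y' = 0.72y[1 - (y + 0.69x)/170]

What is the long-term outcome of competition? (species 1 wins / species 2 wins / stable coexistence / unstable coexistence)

species 1 excludes species 2

Compare the nullcline intercepts: K1/α12 = 360/0.21 = 1710 > K2 = 170; K2/α21 = 170/0.69 = 246 < K1 = 360.
Since the inequalities point opposite ways, species 1 can invade but species 2 cannot.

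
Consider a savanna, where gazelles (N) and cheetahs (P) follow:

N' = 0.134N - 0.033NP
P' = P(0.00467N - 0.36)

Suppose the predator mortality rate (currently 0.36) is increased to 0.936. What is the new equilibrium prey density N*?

At the interior fixed point, setting dP/dt = 0 with P > 0 fixes N* = (predator death rate)/(NP coefficient) — independent of the other coefficients.
With the change, N* = 0.936/0.00467 = 200; it rises from 77.1.

N* ≈ 200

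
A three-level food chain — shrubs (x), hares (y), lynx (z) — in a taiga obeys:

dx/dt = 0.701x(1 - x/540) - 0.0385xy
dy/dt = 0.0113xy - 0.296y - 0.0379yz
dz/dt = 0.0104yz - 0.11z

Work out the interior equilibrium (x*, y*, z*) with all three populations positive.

x* ≈ 226, y* ≈ 10.6, z* ≈ 59.7

From dz/dt = 0: 0.0104y* = 0.11, so y* = 10.6.
From dx/dt = 0: 0.701(1 - x*/540) = 0.0385·10.6, giving x* = 540·(1 - 0.581) = 226.
From dy/dt = 0: 0.0113·226 - 0.296 = 0.0379z*, so z* = 2.26/0.0379 = 59.7.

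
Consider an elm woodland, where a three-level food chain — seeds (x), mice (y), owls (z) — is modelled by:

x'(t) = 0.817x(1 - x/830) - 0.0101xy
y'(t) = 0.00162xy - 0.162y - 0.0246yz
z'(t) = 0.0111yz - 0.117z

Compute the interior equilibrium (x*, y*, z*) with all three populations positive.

From dz/dt = 0: 0.0111y* = 0.117, so y* = 10.5.
From dx/dt = 0: 0.817(1 - x*/830) = 0.0101·10.5, giving x* = 830·(1 - 0.13) = 722.
From dy/dt = 0: 0.00162·722 - 0.162 = 0.0246z*, so z* = 1.01/0.0246 = 41.

x* ≈ 722, y* ≈ 10.5, z* ≈ 41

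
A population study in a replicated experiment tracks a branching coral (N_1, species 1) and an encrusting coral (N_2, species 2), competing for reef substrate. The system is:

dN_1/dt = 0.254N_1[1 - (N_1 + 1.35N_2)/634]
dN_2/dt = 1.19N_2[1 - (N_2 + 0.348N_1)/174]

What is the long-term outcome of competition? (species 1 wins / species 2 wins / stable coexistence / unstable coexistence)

species 1 excludes species 2

Compare the nullcline intercepts: K1/α12 = 634/1.35 = 470 > K2 = 174; K2/α21 = 174/0.348 = 500 < K1 = 634.
Since the inequalities point opposite ways, species 1 can invade but species 2 cannot.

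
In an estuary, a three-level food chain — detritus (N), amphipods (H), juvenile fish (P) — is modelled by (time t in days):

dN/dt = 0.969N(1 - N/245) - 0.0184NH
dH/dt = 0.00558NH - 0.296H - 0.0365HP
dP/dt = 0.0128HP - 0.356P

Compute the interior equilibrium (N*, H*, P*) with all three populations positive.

N* ≈ 116, H* ≈ 27.8, P* ≈ 9.56

From dP/dt = 0: 0.0128H* = 0.356, so H* = 27.8.
From dN/dt = 0: 0.969(1 - N*/245) = 0.0184·27.8, giving N* = 245·(1 - 0.528) = 116.
From dH/dt = 0: 0.00558·116 - 0.296 = 0.0365P*, so P* = 0.349/0.0365 = 9.56.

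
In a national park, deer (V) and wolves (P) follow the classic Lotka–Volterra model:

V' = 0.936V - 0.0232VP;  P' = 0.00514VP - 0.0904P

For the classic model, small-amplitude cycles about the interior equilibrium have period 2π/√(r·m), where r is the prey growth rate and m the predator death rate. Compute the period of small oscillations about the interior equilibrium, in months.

T ≈ 21.6 months

Here r = 0.936 and m = 0.0904, so r·m = 0.0846.
ω = √0.0846 = 0.291 per month, hence T = 2π/ω ≈ 21.6 months.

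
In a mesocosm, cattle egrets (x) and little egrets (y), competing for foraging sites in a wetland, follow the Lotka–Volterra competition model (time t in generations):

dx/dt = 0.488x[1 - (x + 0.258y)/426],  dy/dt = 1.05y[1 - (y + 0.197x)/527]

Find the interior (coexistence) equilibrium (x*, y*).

x* ≈ 306, y* ≈ 467

Setting both brackets to zero gives the nullclines x + 0.258y = 426 and 0.197x + y = 527.
Substituting y = 527 - 0.197x into the first: x(1 - 0.258·0.197) = 426 - 0.258·527.
So x* = 290/0.949 = 306, and then y* = 527 - 0.197·306 = 467.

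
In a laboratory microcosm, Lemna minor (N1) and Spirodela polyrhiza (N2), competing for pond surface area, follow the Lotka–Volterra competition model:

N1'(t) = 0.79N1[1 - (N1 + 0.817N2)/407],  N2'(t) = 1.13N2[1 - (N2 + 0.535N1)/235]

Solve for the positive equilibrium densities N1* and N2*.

N1* ≈ 382, N2* ≈ 30.7

Setting both brackets to zero gives the nullclines N1 + 0.817N2 = 407 and 0.535N1 + N2 = 235.
Substituting N2 = 235 - 0.535N1 into the first: N1(1 - 0.817·0.535) = 407 - 0.817·235.
So N1* = 215/0.563 = 382, and then N2* = 235 - 0.535·382 = 30.7.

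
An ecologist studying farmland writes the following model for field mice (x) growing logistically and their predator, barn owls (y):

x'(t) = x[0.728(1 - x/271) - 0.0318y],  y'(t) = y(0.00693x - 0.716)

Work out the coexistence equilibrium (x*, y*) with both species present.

From dy/dt = 0 with y > 0: 0.00693x* = 0.716, so x* = 103.
Substitute into dx/dt = 0: 0.728(1 - 103/271) = 0.0318y*.
The bracket is 0.619, giving y* = 0.45/0.0318 = 14.2.

x* ≈ 103, y* ≈ 14.2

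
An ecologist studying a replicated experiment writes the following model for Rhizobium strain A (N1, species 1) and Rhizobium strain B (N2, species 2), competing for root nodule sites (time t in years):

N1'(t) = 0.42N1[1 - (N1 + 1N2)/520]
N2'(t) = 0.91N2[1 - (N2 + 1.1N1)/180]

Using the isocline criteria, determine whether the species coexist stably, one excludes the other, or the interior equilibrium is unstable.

species 1 excludes species 2

Compare the nullcline intercepts: K1/α12 = 520/1 = 520 > K2 = 180; K2/α21 = 180/1.1 = 164 < K1 = 520.
Since the inequalities point opposite ways, species 1 can invade but species 2 cannot.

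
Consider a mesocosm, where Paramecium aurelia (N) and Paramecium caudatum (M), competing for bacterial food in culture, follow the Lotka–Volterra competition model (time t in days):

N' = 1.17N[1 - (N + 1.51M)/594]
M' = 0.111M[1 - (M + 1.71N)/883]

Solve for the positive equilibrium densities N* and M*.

Setting both brackets to zero gives the nullclines N + 1.51M = 594 and 1.71N + M = 883.
Substituting M = 883 - 1.71N into the first: N(1 - 1.51·1.71) = 594 - 1.51·883.
So N* = -739/-1.58 = 467, and then M* = 883 - 1.71·467 = 83.9.

N* ≈ 467, M* ≈ 83.9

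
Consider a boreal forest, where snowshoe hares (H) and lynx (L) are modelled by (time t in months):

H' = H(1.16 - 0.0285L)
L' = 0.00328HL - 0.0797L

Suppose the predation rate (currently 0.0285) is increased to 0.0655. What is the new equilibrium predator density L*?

At the interior fixed point, setting dH/dt = 0 with H > 0 fixes L* = (prey growth rate)/(HL coefficient) — independent of the other coefficients.
With the change, L* = 1.16/0.0655 = 17.7; it falls from 40.7.

L* ≈ 17.7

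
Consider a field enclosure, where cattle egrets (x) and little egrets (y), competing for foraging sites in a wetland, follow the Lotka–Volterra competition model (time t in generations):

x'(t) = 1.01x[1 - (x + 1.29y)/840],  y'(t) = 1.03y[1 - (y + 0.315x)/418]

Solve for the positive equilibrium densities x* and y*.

Setting both brackets to zero gives the nullclines x + 1.29y = 840 and 0.315x + y = 418.
Substituting y = 418 - 0.315x into the first: x(1 - 1.29·0.315) = 840 - 1.29·418.
So x* = 301/0.594 = 507, and then y* = 418 - 0.315·507 = 258.

x* ≈ 507, y* ≈ 258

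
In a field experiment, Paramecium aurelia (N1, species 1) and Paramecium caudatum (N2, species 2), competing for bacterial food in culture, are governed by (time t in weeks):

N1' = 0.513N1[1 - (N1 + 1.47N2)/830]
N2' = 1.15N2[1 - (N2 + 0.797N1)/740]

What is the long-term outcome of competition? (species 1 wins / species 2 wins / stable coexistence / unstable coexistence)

Compare the nullcline intercepts: K1/α12 = 830/1.47 = 565 < K2 = 740; K2/α21 = 740/0.797 = 928 > K1 = 830.
Since the inequalities point opposite ways, species 2 can invade but species 1 cannot.

species 2 excludes species 1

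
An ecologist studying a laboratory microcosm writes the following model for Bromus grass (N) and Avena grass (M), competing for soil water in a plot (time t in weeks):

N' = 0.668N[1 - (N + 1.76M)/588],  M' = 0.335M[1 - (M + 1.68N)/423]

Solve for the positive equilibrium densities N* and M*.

Setting both brackets to zero gives the nullclines N + 1.76M = 588 and 1.68N + M = 423.
Substituting M = 423 - 1.68N into the first: N(1 - 1.76·1.68) = 588 - 1.76·423.
So N* = -156/-1.96 = 80, and then M* = 423 - 1.68·80 = 289.

N* ≈ 80, M* ≈ 289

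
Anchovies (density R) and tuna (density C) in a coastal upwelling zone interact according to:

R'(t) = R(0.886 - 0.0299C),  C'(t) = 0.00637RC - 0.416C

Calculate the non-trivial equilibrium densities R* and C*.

Set dC/dt = 0 with C > 0: 0.00637R - 0.416 = 0, so R* = 0.416/0.00637 = 65.3.
Set dR/dt = 0 with R > 0: 0.886 - 0.0299C = 0, so C* = 0.886/0.0299 = 29.6.

R* ≈ 65.3, C* ≈ 29.6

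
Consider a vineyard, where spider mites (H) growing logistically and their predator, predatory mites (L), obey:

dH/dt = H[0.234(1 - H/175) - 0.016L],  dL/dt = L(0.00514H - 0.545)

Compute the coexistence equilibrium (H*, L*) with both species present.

From dL/dt = 0 with L > 0: 0.00514H* = 0.545, so H* = 106.
Substitute into dH/dt = 0: 0.234(1 - 106/175) = 0.016L*.
The bracket is 0.394, giving L* = 0.0922/0.016 = 5.76.

H* ≈ 106, L* ≈ 5.76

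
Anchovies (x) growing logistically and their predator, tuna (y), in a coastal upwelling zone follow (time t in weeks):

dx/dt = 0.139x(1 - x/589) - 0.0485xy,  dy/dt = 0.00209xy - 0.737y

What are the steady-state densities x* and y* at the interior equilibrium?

From dy/dt = 0 with y > 0: 0.00209x* = 0.737, so x* = 353.
Substitute into dx/dt = 0: 0.139(1 - 353/589) = 0.0485y*.
The bracket is 0.401, giving y* = 0.0558/0.0485 = 1.15.

x* ≈ 353, y* ≈ 1.15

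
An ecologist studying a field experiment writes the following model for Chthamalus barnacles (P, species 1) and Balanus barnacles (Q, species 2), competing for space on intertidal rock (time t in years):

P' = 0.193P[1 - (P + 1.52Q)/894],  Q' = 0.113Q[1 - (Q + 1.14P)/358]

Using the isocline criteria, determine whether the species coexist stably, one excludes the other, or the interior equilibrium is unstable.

Compare the nullcline intercepts: K1/α12 = 894/1.52 = 588 > K2 = 358; K2/α21 = 358/1.14 = 314 < K1 = 894.
Since the inequalities point opposite ways, species 1 can invade but species 2 cannot.

species 1 excludes species 2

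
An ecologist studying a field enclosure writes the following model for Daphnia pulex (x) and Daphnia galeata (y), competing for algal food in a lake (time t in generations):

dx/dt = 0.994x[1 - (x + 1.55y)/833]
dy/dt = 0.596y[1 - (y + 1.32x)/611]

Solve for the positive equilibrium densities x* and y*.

Setting both brackets to zero gives the nullclines x + 1.55y = 833 and 1.32x + y = 611.
Substituting y = 611 - 1.32x into the first: x(1 - 1.55·1.32) = 833 - 1.55·611.
So x* = -114/-1.05 = 109, and then y* = 611 - 1.32·109 = 467.

x* ≈ 109, y* ≈ 467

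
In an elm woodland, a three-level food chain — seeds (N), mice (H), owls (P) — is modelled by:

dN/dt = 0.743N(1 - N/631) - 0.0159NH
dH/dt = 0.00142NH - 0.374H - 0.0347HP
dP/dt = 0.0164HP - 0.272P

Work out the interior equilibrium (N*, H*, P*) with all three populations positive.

From dP/dt = 0: 0.0164H* = 0.272, so H* = 16.6.
From dN/dt = 0: 0.743(1 - N*/631) = 0.0159·16.6, giving N* = 631·(1 - 0.355) = 407.
From dH/dt = 0: 0.00142·407 - 0.374 = 0.0347P*, so P* = 0.204/0.0347 = 5.88.

N* ≈ 407, H* ≈ 16.6, P* ≈ 5.88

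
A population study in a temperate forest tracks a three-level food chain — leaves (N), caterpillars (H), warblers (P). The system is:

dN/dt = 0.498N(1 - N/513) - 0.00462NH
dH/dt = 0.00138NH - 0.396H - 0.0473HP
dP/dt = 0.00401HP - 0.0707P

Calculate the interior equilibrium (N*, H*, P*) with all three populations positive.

From dP/dt = 0: 0.00401H* = 0.0707, so H* = 17.6.
From dN/dt = 0: 0.498(1 - N*/513) = 0.00462·17.6, giving N* = 513·(1 - 0.164) = 429.
From dH/dt = 0: 0.00138·429 - 0.396 = 0.0473P*, so P* = 0.196/0.0473 = 4.15.

N* ≈ 429, H* ≈ 17.6, P* ≈ 4.15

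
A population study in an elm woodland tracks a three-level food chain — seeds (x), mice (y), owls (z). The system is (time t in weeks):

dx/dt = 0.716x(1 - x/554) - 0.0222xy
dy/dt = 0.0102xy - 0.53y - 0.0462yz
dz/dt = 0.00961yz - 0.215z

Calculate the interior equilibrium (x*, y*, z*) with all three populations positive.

From dz/dt = 0: 0.00961y* = 0.215, so y* = 22.4.
From dx/dt = 0: 0.716(1 - x*/554) = 0.0222·22.4, giving x* = 554·(1 - 0.694) = 170.
From dy/dt = 0: 0.0102·170 - 0.53 = 0.0462z*, so z* = 1.2/0.0462 = 26.

x* ≈ 170, y* ≈ 22.4, z* ≈ 26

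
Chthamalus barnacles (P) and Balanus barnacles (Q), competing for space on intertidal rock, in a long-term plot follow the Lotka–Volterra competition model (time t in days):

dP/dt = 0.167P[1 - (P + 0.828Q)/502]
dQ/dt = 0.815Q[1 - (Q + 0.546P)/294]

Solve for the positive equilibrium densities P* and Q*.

Setting both brackets to zero gives the nullclines P + 0.828Q = 502 and 0.546P + Q = 294.
Substituting Q = 294 - 0.546P into the first: P(1 - 0.828·0.546) = 502 - 0.828·294.
So P* = 259/0.548 = 472, and then Q* = 294 - 0.546·472 = 36.3.

P* ≈ 472, Q* ≈ 36.3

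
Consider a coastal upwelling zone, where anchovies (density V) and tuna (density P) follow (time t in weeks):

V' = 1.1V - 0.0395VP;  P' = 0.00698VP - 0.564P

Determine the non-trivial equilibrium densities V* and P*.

V* ≈ 80.8, P* ≈ 27.8

Set dP/dt = 0 with P > 0: 0.00698V - 0.564 = 0, so V* = 0.564/0.00698 = 80.8.
Set dV/dt = 0 with V > 0: 1.1 - 0.0395P = 0, so P* = 1.1/0.0395 = 27.8.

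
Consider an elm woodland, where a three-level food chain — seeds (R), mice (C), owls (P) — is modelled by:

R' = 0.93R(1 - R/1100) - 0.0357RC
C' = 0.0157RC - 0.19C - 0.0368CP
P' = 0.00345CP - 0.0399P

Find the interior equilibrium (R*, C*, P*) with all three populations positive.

From dP/dt = 0: 0.00345C* = 0.0399, so C* = 11.6.
From dR/dt = 0: 0.93(1 - R*/1100) = 0.0357·11.6, giving R* = 1100·(1 - 0.444) = 612.
From dC/dt = 0: 0.0157·612 - 0.19 = 0.0368P*, so P* = 9.41/0.0368 = 256.

R* ≈ 612, C* ≈ 11.6, P* ≈ 256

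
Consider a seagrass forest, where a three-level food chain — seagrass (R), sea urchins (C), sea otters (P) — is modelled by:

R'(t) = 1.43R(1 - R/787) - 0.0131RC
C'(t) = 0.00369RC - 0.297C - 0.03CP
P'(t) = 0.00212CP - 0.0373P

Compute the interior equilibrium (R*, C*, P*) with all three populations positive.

R* ≈ 660, C* ≈ 17.6, P* ≈ 71.3

From dP/dt = 0: 0.00212C* = 0.0373, so C* = 17.6.
From dR/dt = 0: 1.43(1 - R*/787) = 0.0131·17.6, giving R* = 787·(1 - 0.161) = 660.
From dC/dt = 0: 0.00369·660 - 0.297 = 0.03P*, so P* = 2.14/0.03 = 71.3.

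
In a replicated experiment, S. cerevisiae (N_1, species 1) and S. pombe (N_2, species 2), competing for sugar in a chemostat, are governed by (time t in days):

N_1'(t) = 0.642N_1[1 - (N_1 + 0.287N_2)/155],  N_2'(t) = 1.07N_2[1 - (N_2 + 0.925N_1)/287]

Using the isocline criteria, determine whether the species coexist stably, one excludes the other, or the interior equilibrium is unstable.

stable coexistence

Compare the nullcline intercepts: K1/α12 = 155/0.287 = 540 > K2 = 287; K2/α21 = 287/0.925 = 310 > K1 = 155.
Since both inequalities hold, each species can invade when rare, so the interior equilibrium is stable.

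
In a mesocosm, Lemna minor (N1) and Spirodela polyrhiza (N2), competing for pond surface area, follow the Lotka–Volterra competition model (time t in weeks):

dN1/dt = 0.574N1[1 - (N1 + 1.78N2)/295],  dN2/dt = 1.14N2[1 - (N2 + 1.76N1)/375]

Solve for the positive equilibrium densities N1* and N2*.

Setting both brackets to zero gives the nullclines N1 + 1.78N2 = 295 and 1.76N1 + N2 = 375.
Substituting N2 = 375 - 1.76N1 into the first: N1(1 - 1.78·1.76) = 295 - 1.78·375.
So N1* = -372/-2.13 = 175, and then N2* = 375 - 1.76·175 = 67.6.

N1* ≈ 175, N2* ≈ 67.6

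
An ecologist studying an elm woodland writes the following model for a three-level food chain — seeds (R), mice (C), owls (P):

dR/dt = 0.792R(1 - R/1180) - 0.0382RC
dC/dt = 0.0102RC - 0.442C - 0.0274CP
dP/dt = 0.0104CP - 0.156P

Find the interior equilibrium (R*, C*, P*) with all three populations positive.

R* ≈ 326, C* ≈ 15, P* ≈ 105

From dP/dt = 0: 0.0104C* = 0.156, so C* = 15.
From dR/dt = 0: 0.792(1 - R*/1180) = 0.0382·15, giving R* = 1180·(1 - 0.723) = 326.
From dC/dt = 0: 0.0102·326 - 0.442 = 0.0274P*, so P* = 2.89/0.0274 = 105.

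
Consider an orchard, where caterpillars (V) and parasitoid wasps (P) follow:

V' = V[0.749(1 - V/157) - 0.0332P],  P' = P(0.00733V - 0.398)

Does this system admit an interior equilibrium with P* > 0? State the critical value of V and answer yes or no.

The predator equation gives dP/dt > 0 only when V > 0.398/0.00733 = 54.3.
Without the predator, V → K = 157. Since 157 > 54.3, the predator can invade and persist.

Threshold V = 54.3; K > 54.3, so yes, the predator persists.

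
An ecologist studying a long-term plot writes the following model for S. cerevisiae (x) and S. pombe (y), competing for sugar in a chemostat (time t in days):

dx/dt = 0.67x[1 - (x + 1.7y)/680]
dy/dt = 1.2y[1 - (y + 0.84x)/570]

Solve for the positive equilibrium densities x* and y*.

x* ≈ 675, y* ≈ 2.8

Setting both brackets to zero gives the nullclines x + 1.7y = 680 and 0.84x + y = 570.
Substituting y = 570 - 0.84x into the first: x(1 - 1.7·0.84) = 680 - 1.7·570.
So x* = -289/-0.428 = 675, and then y* = 570 - 0.84·675 = 2.8.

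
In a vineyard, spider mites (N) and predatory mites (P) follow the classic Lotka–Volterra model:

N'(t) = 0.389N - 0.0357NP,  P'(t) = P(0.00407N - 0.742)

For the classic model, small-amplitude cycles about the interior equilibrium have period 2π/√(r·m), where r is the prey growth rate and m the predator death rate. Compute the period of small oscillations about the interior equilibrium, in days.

Here r = 0.389 and m = 0.742, so r·m = 0.289.
ω = √0.289 = 0.537 per day, hence T = 2π/ω ≈ 11.7 days.

T ≈ 11.7 days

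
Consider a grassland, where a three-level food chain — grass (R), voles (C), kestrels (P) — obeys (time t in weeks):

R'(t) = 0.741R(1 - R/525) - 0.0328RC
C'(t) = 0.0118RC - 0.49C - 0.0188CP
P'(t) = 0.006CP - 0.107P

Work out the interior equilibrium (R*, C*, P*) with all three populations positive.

R* ≈ 111, C* ≈ 17.8, P* ≈ 43.3

From dP/dt = 0: 0.006C* = 0.107, so C* = 17.8.
From dR/dt = 0: 0.741(1 - R*/525) = 0.0328·17.8, giving R* = 525·(1 - 0.789) = 111.
From dC/dt = 0: 0.0118·111 - 0.49 = 0.0188P*, so P* = 0.815/0.0188 = 43.3.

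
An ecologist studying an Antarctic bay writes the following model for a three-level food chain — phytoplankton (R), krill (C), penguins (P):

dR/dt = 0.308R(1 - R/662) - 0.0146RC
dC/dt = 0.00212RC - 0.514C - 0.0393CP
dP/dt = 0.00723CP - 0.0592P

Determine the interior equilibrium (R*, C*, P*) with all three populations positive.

From dP/dt = 0: 0.00723C* = 0.0592, so C* = 8.19.
From dR/dt = 0: 0.308(1 - R*/662) = 0.0146·8.19, giving R* = 662·(1 - 0.388) = 405.
From dC/dt = 0: 0.00212·405 - 0.514 = 0.0393P*, so P* = 0.345/0.0393 = 8.77.

R* ≈ 405, C* ≈ 8.19, P* ≈ 8.77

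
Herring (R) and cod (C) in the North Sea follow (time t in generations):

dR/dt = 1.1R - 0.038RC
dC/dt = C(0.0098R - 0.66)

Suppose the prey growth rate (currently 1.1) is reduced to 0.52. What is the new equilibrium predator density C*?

At the interior fixed point, setting dR/dt = 0 with R > 0 fixes C* = (prey growth rate)/(RC coefficient) — independent of the other coefficients.
With the change, C* = 0.52/0.038 = 13.7; it falls from 28.9.

C* ≈ 13.7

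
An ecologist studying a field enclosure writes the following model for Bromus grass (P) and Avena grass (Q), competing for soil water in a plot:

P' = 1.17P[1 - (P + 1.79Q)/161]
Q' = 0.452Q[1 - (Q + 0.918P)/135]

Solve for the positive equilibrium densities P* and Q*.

P* ≈ 125, Q* ≈ 19.9

Setting both brackets to zero gives the nullclines P + 1.79Q = 161 and 0.918P + Q = 135.
Substituting Q = 135 - 0.918P into the first: P(1 - 1.79·0.918) = 161 - 1.79·135.
So P* = -80.7/-0.643 = 125, and then Q* = 135 - 0.918·125 = 19.9.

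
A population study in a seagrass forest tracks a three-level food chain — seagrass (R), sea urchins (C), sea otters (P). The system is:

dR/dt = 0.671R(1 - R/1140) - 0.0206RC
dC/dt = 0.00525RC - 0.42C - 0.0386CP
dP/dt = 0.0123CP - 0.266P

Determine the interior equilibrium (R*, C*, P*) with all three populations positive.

From dP/dt = 0: 0.0123C* = 0.266, so C* = 21.6.
From dR/dt = 0: 0.671(1 - R*/1140) = 0.0206·21.6, giving R* = 1140·(1 - 0.664) = 383.
From dC/dt = 0: 0.00525·383 - 0.42 = 0.0386P*, so P* = 1.59/0.0386 = 41.2.

R* ≈ 383, C* ≈ 21.6, P* ≈ 41.2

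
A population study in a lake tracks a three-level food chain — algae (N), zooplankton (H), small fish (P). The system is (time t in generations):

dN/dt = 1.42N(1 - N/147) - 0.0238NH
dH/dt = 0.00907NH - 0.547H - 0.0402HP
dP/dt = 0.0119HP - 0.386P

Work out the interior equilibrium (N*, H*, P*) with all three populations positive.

N* ≈ 67.1, H* ≈ 32.4, P* ≈ 1.53

From dP/dt = 0: 0.0119H* = 0.386, so H* = 32.4.
From dN/dt = 0: 1.42(1 - N*/147) = 0.0238·32.4, giving N* = 147·(1 - 0.544) = 67.1.
From dH/dt = 0: 0.00907·67.1 - 0.547 = 0.0402P*, so P* = 0.0614/0.0402 = 1.53.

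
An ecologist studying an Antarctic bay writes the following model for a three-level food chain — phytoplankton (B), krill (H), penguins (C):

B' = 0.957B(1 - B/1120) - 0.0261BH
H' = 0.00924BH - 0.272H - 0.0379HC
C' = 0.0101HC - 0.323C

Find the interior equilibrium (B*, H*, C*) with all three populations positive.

From dC/dt = 0: 0.0101H* = 0.323, so H* = 32.
From dB/dt = 0: 0.957(1 - B*/1120) = 0.0261·32, giving B* = 1120·(1 - 0.872) = 143.
From dH/dt = 0: 0.00924·143 - 0.272 = 0.0379C*, so C* = 1.05/0.0379 = 27.7.

B* ≈ 143, H* ≈ 32, C* ≈ 27.7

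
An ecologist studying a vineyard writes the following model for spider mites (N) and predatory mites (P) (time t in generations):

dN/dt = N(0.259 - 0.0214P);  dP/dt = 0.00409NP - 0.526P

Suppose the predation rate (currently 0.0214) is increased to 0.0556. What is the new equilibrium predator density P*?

P* ≈ 4.66

At the interior fixed point, setting dN/dt = 0 with N > 0 fixes P* = (prey growth rate)/(NP coefficient) — independent of the other coefficients.
With the change, P* = 0.259/0.0556 = 4.66; it falls from 12.1.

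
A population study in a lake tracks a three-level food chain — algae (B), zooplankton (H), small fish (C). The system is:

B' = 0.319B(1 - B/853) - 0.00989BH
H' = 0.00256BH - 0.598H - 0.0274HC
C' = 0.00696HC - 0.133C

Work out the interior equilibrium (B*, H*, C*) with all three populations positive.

B* ≈ 348, H* ≈ 19.1, C* ≈ 10.7

From dC/dt = 0: 0.00696H* = 0.133, so H* = 19.1.
From dB/dt = 0: 0.319(1 - B*/853) = 0.00989·19.1, giving B* = 853·(1 - 0.592) = 348.
From dH/dt = 0: 0.00256·348 - 0.598 = 0.0274C*, so C* = 0.292/0.0274 = 10.7.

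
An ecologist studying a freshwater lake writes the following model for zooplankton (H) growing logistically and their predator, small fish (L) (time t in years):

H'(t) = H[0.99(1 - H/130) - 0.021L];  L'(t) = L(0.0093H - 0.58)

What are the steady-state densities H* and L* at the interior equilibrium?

From dL/dt = 0 with L > 0: 0.0093H* = 0.58, so H* = 62.4.
Substitute into dH/dt = 0: 0.99(1 - 62.4/130) = 0.021L*.
The bracket is 0.52, giving L* = 0.515/0.021 = 24.5.

H* ≈ 62.4, L* ≈ 24.5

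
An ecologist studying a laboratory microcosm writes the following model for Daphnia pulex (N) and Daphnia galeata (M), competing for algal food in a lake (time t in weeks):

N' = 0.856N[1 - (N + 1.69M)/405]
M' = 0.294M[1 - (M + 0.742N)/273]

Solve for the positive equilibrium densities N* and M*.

Setting both brackets to zero gives the nullclines N + 1.69M = 405 and 0.742N + M = 273.
Substituting M = 273 - 0.742N into the first: N(1 - 1.69·0.742) = 405 - 1.69·273.
So N* = -56.4/-0.254 = 222, and then M* = 273 - 0.742·222 = 108.

N* ≈ 222, M* ≈ 108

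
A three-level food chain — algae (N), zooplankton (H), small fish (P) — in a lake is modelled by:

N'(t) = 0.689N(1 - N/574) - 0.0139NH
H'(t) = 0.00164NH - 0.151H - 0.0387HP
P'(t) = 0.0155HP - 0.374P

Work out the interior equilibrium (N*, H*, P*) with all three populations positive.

From dP/dt = 0: 0.0155H* = 0.374, so H* = 24.1.
From dN/dt = 0: 0.689(1 - N*/574) = 0.0139·24.1, giving N* = 574·(1 - 0.487) = 295.
From dH/dt = 0: 0.00164·295 - 0.151 = 0.0387P*, so P* = 0.332/0.0387 = 8.58.

N* ≈ 295, H* ≈ 24.1, P* ≈ 8.58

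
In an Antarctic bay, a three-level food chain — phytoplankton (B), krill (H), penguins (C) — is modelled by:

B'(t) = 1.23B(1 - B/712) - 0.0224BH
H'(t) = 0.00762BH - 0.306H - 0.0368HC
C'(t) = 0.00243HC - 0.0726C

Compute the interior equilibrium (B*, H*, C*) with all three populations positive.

From dC/dt = 0: 0.00243H* = 0.0726, so H* = 29.9.
From dB/dt = 0: 1.23(1 - B*/712) = 0.0224·29.9, giving B* = 712·(1 - 0.544) = 325.
From dH/dt = 0: 0.00762·325 - 0.306 = 0.0368C*, so C* = 2.17/0.0368 = 58.9.

B* ≈ 325, H* ≈ 29.9, C* ≈ 58.9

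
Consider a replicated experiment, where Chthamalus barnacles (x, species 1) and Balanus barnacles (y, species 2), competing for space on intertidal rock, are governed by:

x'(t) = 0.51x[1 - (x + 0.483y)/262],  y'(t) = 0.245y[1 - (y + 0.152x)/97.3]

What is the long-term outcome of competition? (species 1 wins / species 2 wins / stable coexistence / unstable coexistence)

Compare the nullcline intercepts: K1/α12 = 262/0.483 = 542 > K2 = 97.3; K2/α21 = 97.3/0.152 = 640 > K1 = 262.
Since both inequalities hold, each species can invade when rare, so the interior equilibrium is stable.

stable coexistence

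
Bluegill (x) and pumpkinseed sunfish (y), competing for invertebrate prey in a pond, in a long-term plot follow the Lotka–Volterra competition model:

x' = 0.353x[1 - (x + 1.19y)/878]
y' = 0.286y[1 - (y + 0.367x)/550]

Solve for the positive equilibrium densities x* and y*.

Setting both brackets to zero gives the nullclines x + 1.19y = 878 and 0.367x + y = 550.
Substituting y = 550 - 0.367x into the first: x(1 - 1.19·0.367) = 878 - 1.19·550.
So x* = 224/0.563 = 397, and then y* = 550 - 0.367·397 = 404.

x* ≈ 397, y* ≈ 404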